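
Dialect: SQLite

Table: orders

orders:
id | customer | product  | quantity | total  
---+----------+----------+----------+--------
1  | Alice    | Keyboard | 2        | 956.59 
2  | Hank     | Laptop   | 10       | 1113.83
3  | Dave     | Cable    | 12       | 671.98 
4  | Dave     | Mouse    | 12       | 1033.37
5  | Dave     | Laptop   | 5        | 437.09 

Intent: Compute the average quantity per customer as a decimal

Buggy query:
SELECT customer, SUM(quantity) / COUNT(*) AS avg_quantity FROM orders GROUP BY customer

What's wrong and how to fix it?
Bug: SUM(quantity) and COUNT(*) are both integers; the division truncates the fractional part

Fix: Multiply by 1.0 (or CAST to REAL) to force floating-point division

Corrected query:
SELECT customer, SUM(quantity) * 1.0 / COUNT(*) AS avg_quantity FROM orders GROUP BY customer

Result:
customer | avg_quantity
---------+-------------
Alice    | 2           
Dave     | 9.666667    
Hank     | 10          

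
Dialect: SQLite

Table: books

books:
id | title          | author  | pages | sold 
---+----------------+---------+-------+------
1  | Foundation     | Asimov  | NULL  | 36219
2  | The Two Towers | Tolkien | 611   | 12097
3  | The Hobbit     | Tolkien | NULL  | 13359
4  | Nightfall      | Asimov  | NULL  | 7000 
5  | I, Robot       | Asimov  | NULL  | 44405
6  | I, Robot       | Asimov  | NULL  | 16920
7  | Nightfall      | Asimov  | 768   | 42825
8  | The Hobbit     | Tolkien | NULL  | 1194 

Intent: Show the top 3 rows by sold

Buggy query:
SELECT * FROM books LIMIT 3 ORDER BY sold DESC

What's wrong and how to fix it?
Bug: ORDER BY cannot follow LIMIT; LIMIT is the final clause

Fix: Sort with ORDER BY, then apply LIMIT

Corrected query:
SELECT * FROM books ORDER BY sold DESC LIMIT 3

Result:
id | title      | author | pages | sold 
---+------------+--------+-------+------
5  | I, Robot   | Asimov | NULL  | 44405
7  | Nightfall  | Asimov | 768   | 42825
1  | Foundation | Asimov | NULL  | 36219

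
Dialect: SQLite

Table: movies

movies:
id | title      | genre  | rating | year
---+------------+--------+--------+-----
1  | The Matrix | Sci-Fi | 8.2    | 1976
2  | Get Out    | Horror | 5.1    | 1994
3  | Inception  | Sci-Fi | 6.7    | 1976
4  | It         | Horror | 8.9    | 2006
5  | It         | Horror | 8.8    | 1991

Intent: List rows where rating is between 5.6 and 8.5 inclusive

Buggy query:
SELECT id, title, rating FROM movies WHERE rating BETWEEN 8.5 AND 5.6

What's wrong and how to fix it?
Bug: BETWEEN expects the lower bound first; with 8.5 AND 5.6 the range is empty

Fix: Swap the bounds so the smaller value comes first

Corrected query:
SELECT id, title, rating FROM movies WHERE rating BETWEEN 5.6 AND 8.5

Result:
id | title      | rating
---+------------+-------
1  | The Matrix | 8.2   
3  | Inception  | 6.7   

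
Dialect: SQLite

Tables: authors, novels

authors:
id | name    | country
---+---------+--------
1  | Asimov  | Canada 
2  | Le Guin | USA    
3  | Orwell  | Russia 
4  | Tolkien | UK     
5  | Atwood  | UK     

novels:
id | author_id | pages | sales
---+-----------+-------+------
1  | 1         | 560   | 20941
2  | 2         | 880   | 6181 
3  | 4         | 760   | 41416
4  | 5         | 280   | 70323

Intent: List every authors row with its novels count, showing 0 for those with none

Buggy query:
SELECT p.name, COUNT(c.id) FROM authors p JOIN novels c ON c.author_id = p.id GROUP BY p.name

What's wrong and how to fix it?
Bug: An inner join excludes parents with zero children

Fix: Use LEFT JOIN so parents without children still appear (COUNT(c.id) gives 0)

Corrected query:
SELECT p.name, COUNT(c.id) FROM authors p LEFT JOIN novels c ON c.author_id = p.id GROUP BY p.name

Result:
name    | COUNT(c.id)
--------+------------
Asimov  | 1          
Atwood  | 1          
Le Guin | 1          
Orwell  | 0          
Tolkien | 1          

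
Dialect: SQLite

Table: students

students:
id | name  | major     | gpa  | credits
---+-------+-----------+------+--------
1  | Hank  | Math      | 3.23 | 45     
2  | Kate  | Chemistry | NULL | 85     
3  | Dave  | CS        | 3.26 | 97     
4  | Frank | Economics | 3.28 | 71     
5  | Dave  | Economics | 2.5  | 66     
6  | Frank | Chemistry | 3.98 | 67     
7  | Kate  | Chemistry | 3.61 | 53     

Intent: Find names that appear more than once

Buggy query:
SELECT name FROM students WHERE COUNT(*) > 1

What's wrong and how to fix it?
Bug: WHERE can't reference COUNT(*); aggregates are computed after WHERE

Fix: Group first, then use HAVING for the count condition

Corrected query:
SELECT name FROM students GROUP BY name HAVING COUNT(*) > 1

Result:
name 
-----
Dave 
Frank
Kate 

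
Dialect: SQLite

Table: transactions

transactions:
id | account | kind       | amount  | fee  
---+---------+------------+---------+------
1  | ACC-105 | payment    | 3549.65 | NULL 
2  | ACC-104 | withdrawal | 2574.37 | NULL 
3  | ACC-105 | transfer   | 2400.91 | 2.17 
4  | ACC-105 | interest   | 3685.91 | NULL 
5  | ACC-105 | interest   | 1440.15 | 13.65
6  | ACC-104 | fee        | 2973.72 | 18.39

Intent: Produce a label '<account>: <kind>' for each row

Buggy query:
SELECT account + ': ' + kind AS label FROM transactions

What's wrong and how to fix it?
Bug: '+' is numeric addition; on text columns SQLite converts them to 0 instead of concatenating

Fix: Use the || operator for string concatenation

Corrected query:
SELECT account || ': ' || kind AS label FROM transactions

Result:
label              
-------------------
ACC-105: payment   
ACC-104: withdrawal
ACC-105: transfer  
ACC-105: interest  
ACC-105: interest  
ACC-104: fee       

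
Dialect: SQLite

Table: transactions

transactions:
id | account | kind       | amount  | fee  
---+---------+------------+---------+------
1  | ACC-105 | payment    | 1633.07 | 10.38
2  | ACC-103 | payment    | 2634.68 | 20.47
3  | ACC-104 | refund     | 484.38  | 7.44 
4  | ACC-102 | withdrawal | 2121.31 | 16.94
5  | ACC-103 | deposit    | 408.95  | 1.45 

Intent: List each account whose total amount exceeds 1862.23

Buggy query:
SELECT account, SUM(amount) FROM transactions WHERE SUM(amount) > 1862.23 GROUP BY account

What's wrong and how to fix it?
Bug: WHERE runs before GROUP BY, so aggregates aren't available there

Fix: Use HAVING (which filters groups after aggregation) instead of WHERE

Corrected query:
SELECT account, SUM(amount) FROM transactions GROUP BY account HAVING SUM(amount) > 1862.23

Result:
account | SUM(amount)
--------+------------
ACC-102 | 2121.31    
ACC-103 | 3043.63    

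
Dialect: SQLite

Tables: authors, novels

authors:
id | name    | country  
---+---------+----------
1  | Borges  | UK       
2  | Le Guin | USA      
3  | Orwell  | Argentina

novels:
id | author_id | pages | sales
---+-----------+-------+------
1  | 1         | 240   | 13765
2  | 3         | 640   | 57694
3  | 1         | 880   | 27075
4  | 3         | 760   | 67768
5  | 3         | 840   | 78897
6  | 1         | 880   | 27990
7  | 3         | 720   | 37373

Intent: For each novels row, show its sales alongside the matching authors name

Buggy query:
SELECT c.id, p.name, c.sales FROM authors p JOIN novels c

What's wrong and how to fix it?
Bug: Missing join condition: each novels row is matched to all authors rows instead of just its own

Fix: Specify the join condition linking the foreign key to the parent id

Corrected query:
SELECT c.id, p.name, c.sales FROM authors p JOIN novels c ON c.author_id = p.id

Result:
id | name   | sales
---+--------+------
1  | Borges | 13765
2  | Orwell | 57694
3  | Borges | 27075
4  | Orwell | 67768
5  | Orwell | 78897
6  | Borges | 27990
7  | Orwell | 37373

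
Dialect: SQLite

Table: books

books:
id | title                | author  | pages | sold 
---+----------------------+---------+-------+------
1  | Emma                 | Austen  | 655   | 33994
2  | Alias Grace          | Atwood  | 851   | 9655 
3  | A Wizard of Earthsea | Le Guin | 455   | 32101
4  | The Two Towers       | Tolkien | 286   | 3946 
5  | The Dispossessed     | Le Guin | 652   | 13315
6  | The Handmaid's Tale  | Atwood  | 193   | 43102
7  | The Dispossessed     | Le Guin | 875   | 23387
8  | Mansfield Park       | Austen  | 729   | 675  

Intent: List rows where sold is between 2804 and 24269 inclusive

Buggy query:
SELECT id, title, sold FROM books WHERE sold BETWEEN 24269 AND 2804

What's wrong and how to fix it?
Bug: BETWEEN expects the lower bound first; with 24269 AND 2804 the range is empty

Fix: Swap the bounds so the smaller value comes first

Corrected query:
SELECT id, title, sold FROM books WHERE sold BETWEEN 2804 AND 24269

Result:
id | title            | sold 
---+------------------+------
2  | Alias Grace      | 9655 
4  | The Two Towers   | 3946 
5  | The Dispossessed | 13315
7  | The Dispossessed | 23387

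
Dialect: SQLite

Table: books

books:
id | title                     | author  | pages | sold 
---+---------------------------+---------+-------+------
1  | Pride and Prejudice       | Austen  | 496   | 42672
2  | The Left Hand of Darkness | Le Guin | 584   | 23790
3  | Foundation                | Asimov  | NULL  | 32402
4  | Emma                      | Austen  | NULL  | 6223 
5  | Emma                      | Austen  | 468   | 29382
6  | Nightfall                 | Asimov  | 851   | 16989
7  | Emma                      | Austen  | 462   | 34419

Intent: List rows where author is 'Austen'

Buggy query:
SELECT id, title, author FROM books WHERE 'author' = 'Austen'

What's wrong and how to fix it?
Bug: Single quotes denote string literals in SQL; the column name is being compared as a constant string

Fix: Reference the column as author without single quotes

Corrected query:
SELECT id, title, author FROM books WHERE author = 'Austen'

Result:
id | title               | author
---+---------------------+-------
1  | Pride and Prejudice | Austen
4  | Emma                | Austen
5  | Emma                | Austen
7  | Emma                | Austen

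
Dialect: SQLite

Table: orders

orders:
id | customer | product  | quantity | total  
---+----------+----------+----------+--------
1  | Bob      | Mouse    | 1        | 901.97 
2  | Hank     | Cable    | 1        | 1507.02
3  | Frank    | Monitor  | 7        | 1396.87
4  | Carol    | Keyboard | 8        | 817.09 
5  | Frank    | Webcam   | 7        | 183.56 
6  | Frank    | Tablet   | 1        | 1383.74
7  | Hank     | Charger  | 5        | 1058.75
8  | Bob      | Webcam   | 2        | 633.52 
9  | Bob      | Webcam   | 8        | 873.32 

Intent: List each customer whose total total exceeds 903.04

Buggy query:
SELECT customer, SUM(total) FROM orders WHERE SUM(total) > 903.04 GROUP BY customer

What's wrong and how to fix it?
Bug: WHERE runs before GROUP BY, so aggregates aren't available there

Fix: Move the aggregate condition to a HAVING clause

Corrected query:
SELECT customer, SUM(total) FROM orders GROUP BY customer HAVING SUM(total) > 903.04

Result:
customer | SUM(total)
---------+-----------
Bob      | 2408.81   
Frank    | 2964.17   
Hank     | 2565.77   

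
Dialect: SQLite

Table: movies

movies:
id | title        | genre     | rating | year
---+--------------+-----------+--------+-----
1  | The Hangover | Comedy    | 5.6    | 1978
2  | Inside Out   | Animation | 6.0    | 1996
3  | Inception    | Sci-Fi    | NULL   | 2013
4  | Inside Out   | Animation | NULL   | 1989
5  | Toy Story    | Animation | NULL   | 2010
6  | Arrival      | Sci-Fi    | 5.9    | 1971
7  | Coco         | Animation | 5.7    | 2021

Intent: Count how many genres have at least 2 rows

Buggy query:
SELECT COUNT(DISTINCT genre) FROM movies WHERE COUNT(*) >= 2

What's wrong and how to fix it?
Bug: COUNT(*) cannot appear in WHERE; the per-group count doesn't exist yet

Fix: Use a subquery that GROUPs and filters with HAVING, then count its rows

Corrected query:
SELECT COUNT(*) FROM (SELECT genre FROM movies GROUP BY genre HAVING COUNT(*) >= 2)

Result:
COUNT(*)
--------
2       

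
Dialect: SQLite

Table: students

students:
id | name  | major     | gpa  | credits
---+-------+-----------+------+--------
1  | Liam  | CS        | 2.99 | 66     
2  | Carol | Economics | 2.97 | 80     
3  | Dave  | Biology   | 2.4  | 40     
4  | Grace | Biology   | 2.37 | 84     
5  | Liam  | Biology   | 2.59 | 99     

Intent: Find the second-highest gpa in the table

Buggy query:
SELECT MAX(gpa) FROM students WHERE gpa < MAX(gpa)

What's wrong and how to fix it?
Bug: MAX(gpa) on the right of the comparison is an aggregate-in-WHERE error

Fix: Put the inner MAX in a scalar subquery

Corrected query:
SELECT MAX(gpa) FROM students WHERE gpa < (SELECT MAX(gpa) FROM students)

Result:
MAX(gpa)
--------
2.97    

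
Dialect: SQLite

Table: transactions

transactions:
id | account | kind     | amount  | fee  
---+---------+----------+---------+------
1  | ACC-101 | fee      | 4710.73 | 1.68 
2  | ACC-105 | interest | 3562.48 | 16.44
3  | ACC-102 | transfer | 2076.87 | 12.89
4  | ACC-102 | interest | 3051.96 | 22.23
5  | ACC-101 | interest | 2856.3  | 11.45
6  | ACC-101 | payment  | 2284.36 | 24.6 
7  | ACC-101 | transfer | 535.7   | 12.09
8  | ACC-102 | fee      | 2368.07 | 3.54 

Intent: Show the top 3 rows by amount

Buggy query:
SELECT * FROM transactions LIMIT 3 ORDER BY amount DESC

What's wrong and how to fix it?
Bug: ORDER BY cannot follow LIMIT; LIMIT is the final clause

Fix: Sort with ORDER BY, then apply LIMIT

Corrected query:
SELECT * FROM transactions ORDER BY amount DESC LIMIT 3

Result:
id | account | kind     | amount  | fee  
---+---------+----------+---------+------
1  | ACC-101 | fee      | 4710.73 | 1.68 
2  | ACC-105 | interest | 3562.48 | 16.44
4  | ACC-102 | interest | 3051.96 | 22.23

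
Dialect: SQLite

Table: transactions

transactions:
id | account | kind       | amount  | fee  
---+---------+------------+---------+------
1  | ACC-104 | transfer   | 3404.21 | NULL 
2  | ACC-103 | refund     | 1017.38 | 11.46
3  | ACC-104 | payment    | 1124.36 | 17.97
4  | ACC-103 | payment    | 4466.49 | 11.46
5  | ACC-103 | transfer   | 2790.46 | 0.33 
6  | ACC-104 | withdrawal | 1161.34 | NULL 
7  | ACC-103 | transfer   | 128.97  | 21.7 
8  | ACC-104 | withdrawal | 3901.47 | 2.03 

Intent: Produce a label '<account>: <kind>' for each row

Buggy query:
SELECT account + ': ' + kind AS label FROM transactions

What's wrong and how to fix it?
Bug: SQLite uses || for string concatenation; + coerces text to numbers (yielding 0)

Fix: Use the || operator for string concatenation

Corrected query:
SELECT account || ': ' || kind AS label FROM transactions

Result:
label              
-------------------
ACC-104: transfer  
ACC-103: refund    
ACC-104: payment   
ACC-103: payment   
ACC-103: transfer  
ACC-104: withdrawal
ACC-103: transfer  
ACC-104: withdrawal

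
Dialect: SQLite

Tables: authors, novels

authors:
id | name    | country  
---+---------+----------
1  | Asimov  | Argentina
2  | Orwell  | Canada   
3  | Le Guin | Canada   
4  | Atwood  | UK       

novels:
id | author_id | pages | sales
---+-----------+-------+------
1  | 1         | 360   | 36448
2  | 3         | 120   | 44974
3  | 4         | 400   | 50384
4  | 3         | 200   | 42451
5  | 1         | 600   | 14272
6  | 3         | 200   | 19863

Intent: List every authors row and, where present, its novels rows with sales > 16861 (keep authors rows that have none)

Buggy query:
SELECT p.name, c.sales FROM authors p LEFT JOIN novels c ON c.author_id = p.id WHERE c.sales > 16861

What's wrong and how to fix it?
Bug: Filtering c.sales in WHERE discards the NULL rows produced by LEFT JOIN, turning it into an inner join

Fix: Put 'c.sales > 16861' in the JOIN's ON clause instead of WHERE

Corrected query:
SELECT p.name, c.sales FROM authors p LEFT JOIN novels c ON c.author_id = p.id AND c.sales > 16861

Result:
name    | sales
--------+------
Asimov  | 36448
Orwell  | NULL 
Le Guin | 19863
Le Guin | 42451
Le Guin | 44974
Atwood  | 50384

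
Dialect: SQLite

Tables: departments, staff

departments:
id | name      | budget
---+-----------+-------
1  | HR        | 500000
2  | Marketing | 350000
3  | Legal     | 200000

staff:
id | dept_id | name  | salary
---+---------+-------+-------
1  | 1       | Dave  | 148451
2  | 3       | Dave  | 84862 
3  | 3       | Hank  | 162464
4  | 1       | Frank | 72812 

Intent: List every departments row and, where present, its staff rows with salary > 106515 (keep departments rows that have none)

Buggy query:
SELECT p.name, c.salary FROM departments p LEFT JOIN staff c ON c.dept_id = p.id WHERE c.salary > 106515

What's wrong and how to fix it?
Bug: Filtering c.salary in WHERE discards the NULL rows produced by LEFT JOIN, turning it into an inner join

Fix: Move the right-table condition into the ON clause so unmatched parents are kept

Corrected query:
SELECT p.name, c.salary FROM departments p LEFT JOIN staff c ON c.dept_id = p.id AND c.salary > 106515

Result:
name      | salary
----------+-------
HR        | 148451
Marketing | NULL  
Legal     | 162464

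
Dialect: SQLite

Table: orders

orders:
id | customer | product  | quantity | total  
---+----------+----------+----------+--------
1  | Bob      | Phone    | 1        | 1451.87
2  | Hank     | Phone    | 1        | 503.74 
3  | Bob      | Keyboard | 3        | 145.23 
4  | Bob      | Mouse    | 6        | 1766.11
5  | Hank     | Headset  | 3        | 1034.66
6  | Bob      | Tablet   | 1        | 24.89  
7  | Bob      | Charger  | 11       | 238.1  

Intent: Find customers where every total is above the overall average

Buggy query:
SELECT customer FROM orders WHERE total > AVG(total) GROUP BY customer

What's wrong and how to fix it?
Bug: AVG() is an aggregate; it can't sit directly in WHERE

Fix: Compute the overall average in a scalar subquery and compare each group's MIN against it in HAVING

Corrected query:
SELECT customer FROM orders GROUP BY customer HAVING MIN(total) > (SELECT AVG(total) FROM orders)

Result:
(no rows)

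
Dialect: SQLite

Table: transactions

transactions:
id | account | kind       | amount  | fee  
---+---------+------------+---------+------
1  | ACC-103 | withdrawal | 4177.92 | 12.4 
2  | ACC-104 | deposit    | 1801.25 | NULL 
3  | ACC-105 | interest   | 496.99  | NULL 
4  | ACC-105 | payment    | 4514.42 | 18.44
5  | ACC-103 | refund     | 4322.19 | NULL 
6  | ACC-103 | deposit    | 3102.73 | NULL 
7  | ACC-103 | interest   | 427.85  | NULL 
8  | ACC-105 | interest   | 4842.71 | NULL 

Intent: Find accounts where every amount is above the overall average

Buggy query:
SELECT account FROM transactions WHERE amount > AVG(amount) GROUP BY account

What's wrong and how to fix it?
Bug: WHERE evaluates per row before aggregation, so AVG() is unavailable

Fix: Use a subquery for AVG and a HAVING MIN(...) filter so the condition holds for every row in the group

Corrected query:
SELECT account FROM transactions GROUP BY account HAVING MIN(amount) > (SELECT AVG(amount) FROM transactions)

Result:
(no rows)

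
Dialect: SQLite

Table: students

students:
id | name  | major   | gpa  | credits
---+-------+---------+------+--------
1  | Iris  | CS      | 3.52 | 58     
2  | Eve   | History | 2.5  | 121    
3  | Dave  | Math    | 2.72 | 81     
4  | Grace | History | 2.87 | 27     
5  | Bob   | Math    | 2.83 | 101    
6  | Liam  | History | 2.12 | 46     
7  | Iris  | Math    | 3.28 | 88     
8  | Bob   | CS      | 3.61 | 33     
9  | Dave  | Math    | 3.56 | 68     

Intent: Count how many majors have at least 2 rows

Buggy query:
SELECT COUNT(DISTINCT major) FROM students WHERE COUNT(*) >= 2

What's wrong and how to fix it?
Bug: COUNT(*) cannot appear in WHERE; the per-group count doesn't exist yet

Fix: Group first with HAVING COUNT(*) >= 2, then COUNT the resulting groups

Corrected query:
SELECT COUNT(*) FROM (SELECT major FROM students GROUP BY major HAVING COUNT(*) >= 2)

Result:
COUNT(*)
--------
3       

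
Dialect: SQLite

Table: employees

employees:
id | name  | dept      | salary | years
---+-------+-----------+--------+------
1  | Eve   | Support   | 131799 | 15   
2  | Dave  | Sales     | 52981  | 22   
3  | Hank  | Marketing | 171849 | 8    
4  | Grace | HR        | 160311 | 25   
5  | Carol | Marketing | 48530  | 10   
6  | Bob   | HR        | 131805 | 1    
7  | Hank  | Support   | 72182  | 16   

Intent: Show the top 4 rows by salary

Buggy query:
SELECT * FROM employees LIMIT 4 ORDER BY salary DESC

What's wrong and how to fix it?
Bug: LIMIT must come after ORDER BY

Fix: Swap the clauses: ORDER BY first, then LIMIT

Corrected query:
SELECT * FROM employees ORDER BY salary DESC LIMIT 4

Result:
id | name  | dept      | salary | years
---+-------+-----------+--------+------
3  | Hank  | Marketing | 171849 | 8    
4  | Grace | HR        | 160311 | 25   
6  | Bob   | HR        | 131805 | 1    
1  | Eve   | Support   | 131799 | 15   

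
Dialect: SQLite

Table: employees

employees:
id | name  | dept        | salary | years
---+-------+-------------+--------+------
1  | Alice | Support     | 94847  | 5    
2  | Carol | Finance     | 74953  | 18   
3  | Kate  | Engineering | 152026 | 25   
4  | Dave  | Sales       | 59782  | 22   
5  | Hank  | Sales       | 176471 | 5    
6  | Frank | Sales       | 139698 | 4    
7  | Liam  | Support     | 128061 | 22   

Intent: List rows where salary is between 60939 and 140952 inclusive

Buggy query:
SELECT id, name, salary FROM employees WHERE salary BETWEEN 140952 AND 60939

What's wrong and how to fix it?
Bug: The bounds are reversed; BETWEEN a AND b requires a <= b to match anything

Fix: Write BETWEEN 60939 AND 140952

Corrected query:
SELECT id, name, salary FROM employees WHERE salary BETWEEN 60939 AND 140952

Result:
id | name  | salary
---+-------+-------
1  | Alice | 94847 
2  | Carol | 74953 
6  | Frank | 139698
7  | Liam  | 128061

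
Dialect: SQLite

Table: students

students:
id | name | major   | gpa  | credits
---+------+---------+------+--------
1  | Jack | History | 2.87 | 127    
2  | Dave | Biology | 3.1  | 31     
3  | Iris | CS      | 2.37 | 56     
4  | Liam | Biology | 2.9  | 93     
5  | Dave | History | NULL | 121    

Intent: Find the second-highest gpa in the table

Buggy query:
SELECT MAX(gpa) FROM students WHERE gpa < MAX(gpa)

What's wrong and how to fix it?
Bug: The inner MAX is an aggregate inside WHERE, which is not allowed

Fix: Put the inner MAX in a scalar subquery

Corrected query:
SELECT MAX(gpa) FROM students WHERE gpa < (SELECT MAX(gpa) FROM students)

Result:
MAX(gpa)
--------
2.9     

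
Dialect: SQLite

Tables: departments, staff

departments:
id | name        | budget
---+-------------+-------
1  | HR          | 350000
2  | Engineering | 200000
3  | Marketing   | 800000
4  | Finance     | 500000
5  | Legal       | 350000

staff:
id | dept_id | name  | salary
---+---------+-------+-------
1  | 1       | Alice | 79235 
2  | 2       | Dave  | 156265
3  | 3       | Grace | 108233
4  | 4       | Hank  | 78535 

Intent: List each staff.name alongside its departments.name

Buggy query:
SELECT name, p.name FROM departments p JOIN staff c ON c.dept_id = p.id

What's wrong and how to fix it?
Bug: Both tables have a 'name' column; the unqualified reference is ambiguous

Fix: Prefix ambiguous columns with the table alias

Corrected query:
SELECT c.name, p.name FROM departments p JOIN staff c ON c.dept_id = p.id

Result:
name  | name       
------+------------
Alice | HR         
Dave  | Engineering
Grace | Marketing  
Hank  | Finance    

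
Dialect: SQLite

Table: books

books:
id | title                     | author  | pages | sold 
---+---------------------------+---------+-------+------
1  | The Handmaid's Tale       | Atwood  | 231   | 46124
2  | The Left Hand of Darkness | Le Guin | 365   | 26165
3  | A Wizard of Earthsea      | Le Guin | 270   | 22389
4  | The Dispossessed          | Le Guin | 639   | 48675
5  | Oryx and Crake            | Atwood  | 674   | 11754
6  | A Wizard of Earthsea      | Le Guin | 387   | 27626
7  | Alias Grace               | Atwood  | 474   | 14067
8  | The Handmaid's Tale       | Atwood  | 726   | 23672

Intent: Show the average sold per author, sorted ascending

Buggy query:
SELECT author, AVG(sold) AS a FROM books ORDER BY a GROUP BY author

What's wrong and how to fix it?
Bug: GROUP BY must precede ORDER BY

Fix: Reorder: SELECT … FROM … GROUP BY … ORDER BY …

Corrected query:
SELECT author, AVG(sold) AS a FROM books GROUP BY author ORDER BY a

Result:
author  | a       
--------+---------
Atwood  | 23904.25
Le Guin | 31213.75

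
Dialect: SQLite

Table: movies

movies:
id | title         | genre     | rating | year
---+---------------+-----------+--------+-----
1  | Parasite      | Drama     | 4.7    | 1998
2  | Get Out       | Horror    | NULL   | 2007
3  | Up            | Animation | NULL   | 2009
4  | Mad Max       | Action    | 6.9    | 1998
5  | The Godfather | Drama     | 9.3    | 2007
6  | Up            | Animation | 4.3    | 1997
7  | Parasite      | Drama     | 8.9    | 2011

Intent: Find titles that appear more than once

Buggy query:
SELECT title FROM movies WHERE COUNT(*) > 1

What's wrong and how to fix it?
Bug: WHERE can't reference COUNT(*); aggregates are computed after WHERE

Fix: Group first, then use HAVING for the count condition

Corrected query:
SELECT title FROM movies GROUP BY title HAVING COUNT(*) > 1

Result:
title   
--------
Parasite
Up      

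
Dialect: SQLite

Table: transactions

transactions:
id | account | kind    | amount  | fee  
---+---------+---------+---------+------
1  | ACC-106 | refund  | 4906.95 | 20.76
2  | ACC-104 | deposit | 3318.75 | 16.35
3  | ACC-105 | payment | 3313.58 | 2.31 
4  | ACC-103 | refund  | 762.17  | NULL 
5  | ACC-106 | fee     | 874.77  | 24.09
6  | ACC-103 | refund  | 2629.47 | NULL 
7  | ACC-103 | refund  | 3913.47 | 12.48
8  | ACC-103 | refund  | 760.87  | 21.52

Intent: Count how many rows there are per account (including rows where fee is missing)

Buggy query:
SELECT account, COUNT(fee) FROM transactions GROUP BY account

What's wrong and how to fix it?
Bug: COUNT(fee) skips NULLs, so groups with missing fee are undercounted

Fix: Replace COUNT(fee) with COUNT(*)

Corrected query:
SELECT account, COUNT(*) FROM transactions GROUP BY account

Result:
account | COUNT(*)
--------+---------
ACC-103 | 4       
ACC-104 | 1       
ACC-105 | 1       
ACC-106 | 2       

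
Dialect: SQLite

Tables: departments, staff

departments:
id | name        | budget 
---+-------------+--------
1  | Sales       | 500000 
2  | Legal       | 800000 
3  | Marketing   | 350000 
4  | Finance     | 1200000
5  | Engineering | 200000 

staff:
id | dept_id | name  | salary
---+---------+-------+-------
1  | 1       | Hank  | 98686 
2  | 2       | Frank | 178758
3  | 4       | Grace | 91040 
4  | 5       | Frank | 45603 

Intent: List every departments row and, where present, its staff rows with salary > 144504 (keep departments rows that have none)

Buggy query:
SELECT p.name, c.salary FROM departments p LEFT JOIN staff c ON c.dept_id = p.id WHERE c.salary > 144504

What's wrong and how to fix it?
Bug: A WHERE condition on the right-hand table after LEFT JOIN drops unmatched parents

Fix: Put 'c.salary > 144504' in the JOIN's ON clause instead of WHERE

Corrected query:
SELECT p.name, c.salary FROM departments p LEFT JOIN staff c ON c.dept_id = p.id AND c.salary > 144504

Result:
name        | salary
------------+-------
Sales       | NULL  
Legal       | 178758
Marketing   | NULL  
Finance     | NULL  
Engineering | NULL  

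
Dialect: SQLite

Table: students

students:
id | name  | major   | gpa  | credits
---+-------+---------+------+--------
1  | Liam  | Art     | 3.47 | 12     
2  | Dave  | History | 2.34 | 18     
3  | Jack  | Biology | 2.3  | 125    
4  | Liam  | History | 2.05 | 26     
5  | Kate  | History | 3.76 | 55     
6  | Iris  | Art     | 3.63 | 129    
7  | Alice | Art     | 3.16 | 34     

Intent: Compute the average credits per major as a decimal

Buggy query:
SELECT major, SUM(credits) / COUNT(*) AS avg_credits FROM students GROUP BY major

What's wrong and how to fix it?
Bug: SUM(credits) and COUNT(*) are both integers; the division truncates the fractional part

Fix: Multiply by 1.0 (or CAST to REAL) to force floating-point division

Corrected query:
SELECT major, SUM(credits) * 1.0 / COUNT(*) AS avg_credits FROM students GROUP BY major

Result:
major   | avg_credits
--------+------------
Art     | 58.333333  
Biology | 125        
History | 33         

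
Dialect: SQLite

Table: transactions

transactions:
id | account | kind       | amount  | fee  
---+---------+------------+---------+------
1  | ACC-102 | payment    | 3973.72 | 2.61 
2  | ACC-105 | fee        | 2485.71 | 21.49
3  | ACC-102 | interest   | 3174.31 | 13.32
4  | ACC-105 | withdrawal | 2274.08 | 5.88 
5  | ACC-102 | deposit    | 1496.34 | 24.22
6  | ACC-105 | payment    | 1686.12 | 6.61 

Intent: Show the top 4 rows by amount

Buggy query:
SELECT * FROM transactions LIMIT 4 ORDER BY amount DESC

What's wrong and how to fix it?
Bug: LIMIT must come after ORDER BY

Fix: Swap the clauses: ORDER BY first, then LIMIT

Corrected query:
SELECT * FROM transactions ORDER BY amount DESC LIMIT 4

Result:
id | account | kind       | amount  | fee  
---+---------+------------+---------+------
1  | ACC-102 | payment    | 3973.72 | 2.61 
3  | ACC-102 | interest   | 3174.31 | 13.32
2  | ACC-105 | fee        | 2485.71 | 21.49
4  | ACC-105 | withdrawal | 2274.08 | 5.88 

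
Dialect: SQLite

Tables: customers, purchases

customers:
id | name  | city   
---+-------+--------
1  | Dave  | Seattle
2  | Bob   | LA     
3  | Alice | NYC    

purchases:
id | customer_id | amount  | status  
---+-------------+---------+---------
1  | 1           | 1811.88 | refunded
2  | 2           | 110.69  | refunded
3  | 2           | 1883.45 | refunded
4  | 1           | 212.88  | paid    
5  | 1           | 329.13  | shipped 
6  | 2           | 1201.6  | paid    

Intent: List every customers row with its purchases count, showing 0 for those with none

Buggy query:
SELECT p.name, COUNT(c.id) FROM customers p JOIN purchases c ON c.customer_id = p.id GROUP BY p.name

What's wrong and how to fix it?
Bug: INNER JOIN drops customers rows that have no matching purchases rows

Fix: Use LEFT JOIN so parents without children still appear (COUNT(c.id) gives 0)

Corrected query:
SELECT p.name, COUNT(c.id) FROM customers p LEFT JOIN purchases c ON c.customer_id = p.id GROUP BY p.name

Result:
name  | COUNT(c.id)
------+------------
Alice | 0          
Bob   | 3          
Dave  | 3          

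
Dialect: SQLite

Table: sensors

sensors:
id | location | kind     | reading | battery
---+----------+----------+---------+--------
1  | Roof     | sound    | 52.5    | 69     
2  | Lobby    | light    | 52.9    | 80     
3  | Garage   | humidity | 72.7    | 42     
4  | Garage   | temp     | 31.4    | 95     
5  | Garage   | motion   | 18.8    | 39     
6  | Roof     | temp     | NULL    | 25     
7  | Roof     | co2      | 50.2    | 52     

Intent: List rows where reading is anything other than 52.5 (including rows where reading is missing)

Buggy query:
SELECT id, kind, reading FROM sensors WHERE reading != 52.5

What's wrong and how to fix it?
Bug: Inequality against NULL is unknown, not true; rows with NULL are dropped

Fix: Add an explicit OR reading IS NULL to include the missing-value rows

Corrected query:
SELECT id, kind, reading FROM sensors WHERE reading != 52.5 OR reading IS NULL

Result:
id | kind     | reading
---+----------+--------
2  | light    | 52.9   
3  | humidity | 72.7   
4  | temp     | 31.4   
5  | motion   | 18.8   
6  | temp     | NULL   
7  | co2      | 50.2   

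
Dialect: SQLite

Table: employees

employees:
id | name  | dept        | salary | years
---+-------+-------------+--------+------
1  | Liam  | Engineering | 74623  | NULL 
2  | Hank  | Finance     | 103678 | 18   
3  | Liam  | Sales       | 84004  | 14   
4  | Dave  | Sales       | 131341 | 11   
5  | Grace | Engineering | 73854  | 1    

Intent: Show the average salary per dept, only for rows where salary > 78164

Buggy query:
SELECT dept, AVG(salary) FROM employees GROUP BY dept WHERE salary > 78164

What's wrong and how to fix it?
Bug: WHERE cannot follow GROUP BY

Fix: Move the WHERE clause before GROUP BY

Corrected query:
SELECT dept, AVG(salary) FROM employees WHERE salary > 78164 GROUP BY dept

Result:
dept    | AVG(salary)
--------+------------
Finance | 103678     
Sales   | 107672.5   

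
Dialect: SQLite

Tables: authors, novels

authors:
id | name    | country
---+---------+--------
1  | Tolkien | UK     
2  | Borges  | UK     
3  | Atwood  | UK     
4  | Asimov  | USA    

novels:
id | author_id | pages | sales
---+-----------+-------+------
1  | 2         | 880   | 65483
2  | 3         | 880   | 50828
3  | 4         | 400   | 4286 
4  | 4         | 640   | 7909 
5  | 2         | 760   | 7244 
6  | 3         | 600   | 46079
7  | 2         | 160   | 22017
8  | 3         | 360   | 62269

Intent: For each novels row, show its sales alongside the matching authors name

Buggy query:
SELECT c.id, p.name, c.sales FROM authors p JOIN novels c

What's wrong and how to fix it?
Bug: Missing join condition: each novels row is matched to all authors rows instead of just its own

Fix: Add ON c.author_id = p.id to the JOIN

Corrected query:
SELECT c.id, p.name, c.sales FROM authors p JOIN novels c ON c.author_id = p.id

Result:
id | name   | sales
---+--------+------
1  | Borges | 65483
2  | Atwood | 50828
3  | Asimov | 4286 
4  | Asimov | 7909 
5  | Borges | 7244 
6  | Atwood | 46079
7  | Borges | 22017
8  | Atwood | 62269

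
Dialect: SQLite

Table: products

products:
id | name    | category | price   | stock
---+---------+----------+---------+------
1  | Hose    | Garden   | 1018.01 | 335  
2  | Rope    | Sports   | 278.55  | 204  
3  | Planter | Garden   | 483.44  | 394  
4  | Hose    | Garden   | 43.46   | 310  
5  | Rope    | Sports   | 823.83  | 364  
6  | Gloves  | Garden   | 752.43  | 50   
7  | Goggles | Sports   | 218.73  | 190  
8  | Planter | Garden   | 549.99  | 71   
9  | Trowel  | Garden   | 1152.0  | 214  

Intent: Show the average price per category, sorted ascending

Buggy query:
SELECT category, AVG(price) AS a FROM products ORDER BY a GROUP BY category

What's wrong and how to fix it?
Bug: ORDER BY appears before GROUP BY; SQL clause order requires GROUP BY first

Fix: Move ORDER BY to the end, after GROUP BY

Corrected query:
SELECT category, AVG(price) AS a FROM products GROUP BY category ORDER BY a

Result:
category | a      
---------+--------
Sports   | 440.37 
Garden   | 666.555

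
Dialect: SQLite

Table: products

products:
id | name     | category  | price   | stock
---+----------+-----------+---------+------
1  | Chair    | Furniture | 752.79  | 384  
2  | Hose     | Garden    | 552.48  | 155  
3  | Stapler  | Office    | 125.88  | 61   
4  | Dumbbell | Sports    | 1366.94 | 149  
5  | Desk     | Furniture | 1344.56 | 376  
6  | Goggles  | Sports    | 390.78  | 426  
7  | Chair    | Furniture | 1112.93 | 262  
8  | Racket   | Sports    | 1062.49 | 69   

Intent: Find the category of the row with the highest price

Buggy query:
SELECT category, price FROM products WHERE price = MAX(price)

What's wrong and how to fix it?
Bug: MAX(price) is an aggregate and cannot be used directly in WHERE

Fix: Use a subquery: WHERE price = (SELECT MAX(price) FROM products)

Corrected query:
SELECT category, price FROM products WHERE price = (SELECT MAX(price) FROM products)

Result:
category | price  
---------+--------
Sports   | 1366.94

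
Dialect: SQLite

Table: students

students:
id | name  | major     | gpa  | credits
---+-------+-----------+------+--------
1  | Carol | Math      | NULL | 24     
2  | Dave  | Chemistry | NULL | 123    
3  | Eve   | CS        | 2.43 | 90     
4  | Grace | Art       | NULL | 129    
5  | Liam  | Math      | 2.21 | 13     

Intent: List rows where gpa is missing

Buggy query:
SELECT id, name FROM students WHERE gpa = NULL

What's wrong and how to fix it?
Bug: Comparing to NULL with '=' never matches; NULL = NULL is unknown, not true

Fix: Replace '= NULL' with 'IS NULL'

Corrected query:
SELECT id, name FROM students WHERE gpa IS NULL

Result:
id | name 
---+------
1  | Carol
2  | Dave 
4  | Grace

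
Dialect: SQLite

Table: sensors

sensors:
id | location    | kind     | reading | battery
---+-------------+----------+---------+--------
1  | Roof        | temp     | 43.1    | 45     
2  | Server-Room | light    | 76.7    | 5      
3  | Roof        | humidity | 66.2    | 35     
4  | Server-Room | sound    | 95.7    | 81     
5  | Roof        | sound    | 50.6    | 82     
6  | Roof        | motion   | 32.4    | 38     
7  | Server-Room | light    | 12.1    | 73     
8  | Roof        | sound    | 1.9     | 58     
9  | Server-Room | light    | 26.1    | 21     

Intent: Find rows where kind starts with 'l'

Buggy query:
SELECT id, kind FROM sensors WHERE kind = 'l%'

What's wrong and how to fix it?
Bug: '=' compares the literal string including the % character; pattern matching needs LIKE

Fix: Replace '=' with LIKE so 'l%' is treated as a pattern

Corrected query:
SELECT id, kind FROM sensors WHERE kind LIKE 'l%'

Result:
id | kind 
---+------
2  | light
7  | light
9  | light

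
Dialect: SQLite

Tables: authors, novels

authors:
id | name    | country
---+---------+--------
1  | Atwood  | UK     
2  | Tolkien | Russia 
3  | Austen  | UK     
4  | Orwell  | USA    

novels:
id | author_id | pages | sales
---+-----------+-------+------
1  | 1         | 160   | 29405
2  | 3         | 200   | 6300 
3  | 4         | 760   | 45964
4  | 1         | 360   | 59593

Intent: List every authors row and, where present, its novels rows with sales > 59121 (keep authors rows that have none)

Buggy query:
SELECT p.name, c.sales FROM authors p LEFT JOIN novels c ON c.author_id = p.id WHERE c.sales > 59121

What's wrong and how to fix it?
Bug: A WHERE condition on the right-hand table after LEFT JOIN drops unmatched parents

Fix: Put 'c.sales > 59121' in the JOIN's ON clause instead of WHERE

Corrected query:
SELECT p.name, c.sales FROM authors p LEFT JOIN novels c ON c.author_id = p.id AND c.sales > 59121

Result:
name    | sales
--------+------
Atwood  | 59593
Tolkien | NULL 
Austen  | NULL 
Orwell  | NULL 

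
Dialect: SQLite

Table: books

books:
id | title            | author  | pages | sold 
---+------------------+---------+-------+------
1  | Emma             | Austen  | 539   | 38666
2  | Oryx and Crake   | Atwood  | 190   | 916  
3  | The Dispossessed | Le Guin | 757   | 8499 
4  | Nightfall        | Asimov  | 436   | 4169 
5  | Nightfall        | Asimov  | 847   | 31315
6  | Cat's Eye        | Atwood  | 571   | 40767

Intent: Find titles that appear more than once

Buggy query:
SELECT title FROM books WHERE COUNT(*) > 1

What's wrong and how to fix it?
Bug: COUNT(*) is an aggregate and cannot be used in WHERE

Fix: Group first, then use HAVING for the count condition

Corrected query:
SELECT title FROM books GROUP BY title HAVING COUNT(*) > 1

Result:
title    
---------
Nightfall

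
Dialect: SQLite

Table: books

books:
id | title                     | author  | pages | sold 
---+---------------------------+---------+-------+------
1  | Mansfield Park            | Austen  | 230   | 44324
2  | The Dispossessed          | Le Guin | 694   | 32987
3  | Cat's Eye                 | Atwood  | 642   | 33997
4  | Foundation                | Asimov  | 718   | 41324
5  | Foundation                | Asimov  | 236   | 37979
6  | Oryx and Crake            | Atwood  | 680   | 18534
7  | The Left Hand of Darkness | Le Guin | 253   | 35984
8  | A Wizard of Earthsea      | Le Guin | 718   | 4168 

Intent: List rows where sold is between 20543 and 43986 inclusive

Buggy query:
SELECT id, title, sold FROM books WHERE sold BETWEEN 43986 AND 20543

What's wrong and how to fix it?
Bug: BETWEEN expects the lower bound first; with 43986 AND 20543 the range is empty

Fix: Write BETWEEN 20543 AND 43986

Corrected query:
SELECT id, title, sold FROM books WHERE sold BETWEEN 20543 AND 43986

Result:
id | title                     | sold 
---+---------------------------+------
2  | The Dispossessed          | 32987
3  | Cat's Eye                 | 33997
4  | Foundation                | 41324
5  | Foundation                | 37979
7  | The Left Hand of Darkness | 35984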